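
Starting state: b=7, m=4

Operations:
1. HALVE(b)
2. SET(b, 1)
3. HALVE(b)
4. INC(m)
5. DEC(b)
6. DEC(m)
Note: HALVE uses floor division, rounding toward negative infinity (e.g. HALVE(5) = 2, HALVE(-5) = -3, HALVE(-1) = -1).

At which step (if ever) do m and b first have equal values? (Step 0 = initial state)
Never

m and b never become equal during execution.

Comparing values at each step:
Initial: m=4, b=7
After step 1: m=4, b=3
After step 2: m=4, b=1
After step 3: m=4, b=0
After step 4: m=5, b=0
After step 5: m=5, b=-1
After step 6: m=4, b=-1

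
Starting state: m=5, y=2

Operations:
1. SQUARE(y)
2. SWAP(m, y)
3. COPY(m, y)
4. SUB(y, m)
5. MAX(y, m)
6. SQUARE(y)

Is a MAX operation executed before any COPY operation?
No

First MAX: step 5
First COPY: step 3
Since 5 > 3, COPY comes first.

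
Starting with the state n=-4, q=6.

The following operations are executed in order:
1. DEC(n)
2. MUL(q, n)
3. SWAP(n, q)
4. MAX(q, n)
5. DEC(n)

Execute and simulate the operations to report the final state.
{n: -31, q: -5}

Step-by-step execution:
Initial: n=-4, q=6
After step 1 (DEC(n)): n=-5, q=6
After step 2 (MUL(q, n)): n=-5, q=-30
After step 3 (SWAP(n, q)): n=-30, q=-5
After step 4 (MAX(q, n)): n=-30, q=-5
After step 5 (DEC(n)): n=-31, q=-5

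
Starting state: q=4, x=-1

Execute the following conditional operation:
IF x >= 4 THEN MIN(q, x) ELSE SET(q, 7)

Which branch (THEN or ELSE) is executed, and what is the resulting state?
Branch: ELSE, Final state: q=7, x=-1

Evaluating condition: x >= 4
x = -1
Condition is False, so ELSE branch executes
After SET(q, 7): q=7, x=-1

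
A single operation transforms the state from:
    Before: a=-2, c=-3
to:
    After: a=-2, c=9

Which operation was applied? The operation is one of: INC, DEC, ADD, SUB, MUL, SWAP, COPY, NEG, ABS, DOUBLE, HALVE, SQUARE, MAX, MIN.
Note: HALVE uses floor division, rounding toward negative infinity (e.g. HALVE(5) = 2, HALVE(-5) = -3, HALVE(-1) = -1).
SQUARE(c)

Analyzing the change:
Before: a=-2, c=-3
After: a=-2, c=9
Variable c changed from -3 to 9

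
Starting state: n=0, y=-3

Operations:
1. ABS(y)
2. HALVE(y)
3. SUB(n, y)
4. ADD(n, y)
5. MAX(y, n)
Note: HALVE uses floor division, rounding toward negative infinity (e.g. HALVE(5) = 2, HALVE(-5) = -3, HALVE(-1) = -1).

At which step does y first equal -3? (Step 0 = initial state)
Step 0

Tracing y:
Initial: y = -3 ← first occurrence
After step 1: y = 3
After step 2: y = 1
After step 3: y = 1
After step 4: y = 1
After step 5: y = 1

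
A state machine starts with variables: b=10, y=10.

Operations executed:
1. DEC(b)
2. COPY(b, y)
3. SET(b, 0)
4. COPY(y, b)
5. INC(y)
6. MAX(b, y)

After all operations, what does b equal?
b = 1

Tracing execution:
Step 1: DEC(b) → b = 9
Step 2: COPY(b, y) → b = 10
Step 3: SET(b, 0) → b = 0
Step 4: COPY(y, b) → b = 0
Step 5: INC(y) → b = 0
Step 6: MAX(b, y) → b = 1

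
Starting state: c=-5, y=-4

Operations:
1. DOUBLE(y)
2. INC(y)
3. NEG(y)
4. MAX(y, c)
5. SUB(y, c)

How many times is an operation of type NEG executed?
1

Counting NEG operations:
Step 3: NEG(y) ← NEG
Total: 1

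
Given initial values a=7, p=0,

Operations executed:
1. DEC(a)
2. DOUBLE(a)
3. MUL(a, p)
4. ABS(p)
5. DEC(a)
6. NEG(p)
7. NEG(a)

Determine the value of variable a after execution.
a = 1

Tracing execution:
Step 1: DEC(a) → a = 6
Step 2: DOUBLE(a) → a = 12
Step 3: MUL(a, p) → a = 0
Step 4: ABS(p) → a = 0
Step 5: DEC(a) → a = -1
Step 6: NEG(p) → a = -1
Step 7: NEG(a) → a = 1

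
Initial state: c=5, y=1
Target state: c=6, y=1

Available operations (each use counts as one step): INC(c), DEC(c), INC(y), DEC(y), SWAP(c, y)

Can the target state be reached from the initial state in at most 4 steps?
Yes

Path (1 step): INC(c)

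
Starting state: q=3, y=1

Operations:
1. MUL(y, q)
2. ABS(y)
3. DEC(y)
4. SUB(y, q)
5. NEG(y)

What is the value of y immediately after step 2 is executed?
y = 3

Tracing y through execution:
Initial: y = 1
After step 1 (MUL(y, q)): y = 3
After step 2 (ABS(y)): y = 3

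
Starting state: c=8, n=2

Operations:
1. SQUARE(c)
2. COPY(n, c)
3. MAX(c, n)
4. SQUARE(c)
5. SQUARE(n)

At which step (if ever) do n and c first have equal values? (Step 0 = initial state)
Step 2

n and c first become equal after step 2.

Comparing values at each step:
Initial: n=2, c=8
After step 1: n=2, c=64
After step 2: n=64, c=64 ← equal!
After step 3: n=64, c=64 ← equal!
After step 4: n=64, c=4096
After step 5: n=4096, c=4096 ← equal!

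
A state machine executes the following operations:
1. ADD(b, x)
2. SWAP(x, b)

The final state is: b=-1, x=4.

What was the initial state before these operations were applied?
b=5, x=-1

Working backwards:
Final state: b=-1, x=4
Before step 2 (SWAP(x, b)): b=4, x=-1
Before step 1 (ADD(b, x)): b=5, x=-1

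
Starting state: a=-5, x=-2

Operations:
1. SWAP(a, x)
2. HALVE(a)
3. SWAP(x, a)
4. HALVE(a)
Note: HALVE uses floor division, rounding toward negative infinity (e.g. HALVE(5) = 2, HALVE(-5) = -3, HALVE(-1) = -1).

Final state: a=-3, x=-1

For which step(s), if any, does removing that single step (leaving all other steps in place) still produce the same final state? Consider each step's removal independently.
None - removing any single step changes the final result

Testing removal of each single step:
Without step 1: final = a=-1, x=-3 (different)
Without step 2: final = a=-3, x=-2 (different)
Without step 3: final = a=-1, x=-5 (different)
Without step 4: final = a=-5, x=-1 (different)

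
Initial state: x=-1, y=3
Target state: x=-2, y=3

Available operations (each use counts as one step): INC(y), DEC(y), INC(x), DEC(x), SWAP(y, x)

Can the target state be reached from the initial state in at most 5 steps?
Yes

Path (1 step): DEC(x)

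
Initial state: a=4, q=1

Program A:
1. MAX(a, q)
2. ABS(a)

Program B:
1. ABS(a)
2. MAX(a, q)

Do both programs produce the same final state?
Yes

Program A final state: a=4, q=1
Program B final state: a=4, q=1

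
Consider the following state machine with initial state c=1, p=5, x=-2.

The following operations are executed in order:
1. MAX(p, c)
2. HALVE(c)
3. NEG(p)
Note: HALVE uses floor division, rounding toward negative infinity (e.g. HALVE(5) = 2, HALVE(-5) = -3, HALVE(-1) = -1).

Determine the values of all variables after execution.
{c: 0, p: -5, x: -2}

Step-by-step execution:
Initial: c=1, p=5, x=-2
After step 1 (MAX(p, c)): c=1, p=5, x=-2
After step 2 (HALVE(c)): c=0, p=5, x=-2
After step 3 (NEG(p)): c=0, p=-5, x=-2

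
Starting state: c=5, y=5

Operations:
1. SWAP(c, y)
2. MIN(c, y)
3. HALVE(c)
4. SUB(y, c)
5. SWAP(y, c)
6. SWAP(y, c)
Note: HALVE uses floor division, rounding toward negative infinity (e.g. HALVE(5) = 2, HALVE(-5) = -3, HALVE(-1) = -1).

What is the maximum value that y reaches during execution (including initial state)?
5

Values of y at each step:
Initial: y = 5 ← maximum
After step 1: y = 5
After step 2: y = 5
After step 3: y = 5
After step 4: y = 3
After step 5: y = 2
After step 6: y = 3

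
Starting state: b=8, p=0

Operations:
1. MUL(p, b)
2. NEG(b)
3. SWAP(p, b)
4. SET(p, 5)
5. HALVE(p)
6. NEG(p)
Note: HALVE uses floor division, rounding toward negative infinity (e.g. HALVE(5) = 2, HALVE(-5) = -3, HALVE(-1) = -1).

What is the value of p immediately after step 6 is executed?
p = -2

Tracing p through execution:
Initial: p = 0
After step 1 (MUL(p, b)): p = 0
After step 2 (NEG(b)): p = 0
After step 3 (SWAP(p, b)): p = -8
After step 4 (SET(p, 5)): p = 5
After step 5 (HALVE(p)): p = 2
After step 6 (NEG(p)): p = -2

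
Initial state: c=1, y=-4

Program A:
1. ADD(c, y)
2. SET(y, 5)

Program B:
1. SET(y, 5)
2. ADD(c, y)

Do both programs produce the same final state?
No

Program A final state: c=-3, y=5
Program B final state: c=6, y=5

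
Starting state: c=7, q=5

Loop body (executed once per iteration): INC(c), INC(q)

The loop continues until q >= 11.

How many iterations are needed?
6

Tracing iterations:
Initial: c=7, q=5
After iteration 1: c=8, q=6
After iteration 2: c=9, q=7
After iteration 3: c=10, q=8
After iteration 4: c=11, q=9
After iteration 5: c=12, q=10
After iteration 6: c=13, q=11
q >= 11 now holds, so the loop exits after 6 iterations.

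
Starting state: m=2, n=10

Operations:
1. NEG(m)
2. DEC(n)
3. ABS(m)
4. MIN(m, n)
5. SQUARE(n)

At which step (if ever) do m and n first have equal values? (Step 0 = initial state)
Never

m and n never become equal during execution.

Comparing values at each step:
Initial: m=2, n=10
After step 1: m=-2, n=10
After step 2: m=-2, n=9
After step 3: m=2, n=9
After step 4: m=2, n=9
After step 5: m=2, n=81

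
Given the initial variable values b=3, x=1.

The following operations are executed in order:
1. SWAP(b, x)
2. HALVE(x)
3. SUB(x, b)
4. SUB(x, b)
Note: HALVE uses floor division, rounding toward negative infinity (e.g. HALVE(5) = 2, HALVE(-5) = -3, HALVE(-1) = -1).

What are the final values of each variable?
{b: 1, x: -1}

Step-by-step execution:
Initial: b=3, x=1
After step 1 (SWAP(b, x)): b=1, x=3
After step 2 (HALVE(x)): b=1, x=1
After step 3 (SUB(x, b)): b=1, x=0
After step 4 (SUB(x, b)): b=1, x=-1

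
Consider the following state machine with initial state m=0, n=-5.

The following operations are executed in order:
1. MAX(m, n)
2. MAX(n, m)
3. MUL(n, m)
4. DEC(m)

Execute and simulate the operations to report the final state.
{m: -1, n: 0}

Step-by-step execution:
Initial: m=0, n=-5
After step 1 (MAX(m, n)): m=0, n=-5
After step 2 (MAX(n, m)): m=0, n=0
After step 3 (MUL(n, m)): m=0, n=0
After step 4 (DEC(m)): m=-1, n=0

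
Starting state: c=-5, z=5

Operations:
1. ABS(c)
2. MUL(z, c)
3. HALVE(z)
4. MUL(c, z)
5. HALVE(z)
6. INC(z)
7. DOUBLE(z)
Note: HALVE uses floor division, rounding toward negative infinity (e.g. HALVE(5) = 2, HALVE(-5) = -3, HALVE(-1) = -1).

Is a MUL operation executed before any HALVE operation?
Yes

First MUL: step 2
First HALVE: step 3
Since 2 < 3, MUL comes first.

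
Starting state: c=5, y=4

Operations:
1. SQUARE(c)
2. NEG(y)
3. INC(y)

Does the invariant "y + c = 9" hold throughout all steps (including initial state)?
No, violated after step 1

The invariant is violated after step 1.

State at each step:
Initial: c=5, y=4
After step 1: c=25, y=4
After step 2: c=25, y=-4
After step 3: c=25, y=-3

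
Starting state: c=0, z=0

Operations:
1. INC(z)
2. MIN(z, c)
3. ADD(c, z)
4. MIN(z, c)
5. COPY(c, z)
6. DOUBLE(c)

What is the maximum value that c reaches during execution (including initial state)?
0

Values of c at each step:
Initial: c = 0 ← maximum
After step 1: c = 0
After step 2: c = 0
After step 3: c = 0
After step 4: c = 0
After step 5: c = 0
After step 6: c = 0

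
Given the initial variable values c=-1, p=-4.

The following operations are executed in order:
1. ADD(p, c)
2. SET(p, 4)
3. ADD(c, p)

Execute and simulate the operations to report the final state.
{c: 3, p: 4}

Step-by-step execution:
Initial: c=-1, p=-4
After step 1 (ADD(p, c)): c=-1, p=-5
After step 2 (SET(p, 4)): c=-1, p=4
After step 3 (ADD(c, p)): c=3, p=4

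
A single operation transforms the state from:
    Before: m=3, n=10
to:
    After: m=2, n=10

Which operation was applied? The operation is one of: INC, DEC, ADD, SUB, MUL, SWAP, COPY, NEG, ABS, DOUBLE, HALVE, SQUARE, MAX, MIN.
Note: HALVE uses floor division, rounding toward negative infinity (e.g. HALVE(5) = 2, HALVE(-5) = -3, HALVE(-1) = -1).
DEC(m)

Analyzing the change:
Before: m=3, n=10
After: m=2, n=10
Variable m changed from 3 to 2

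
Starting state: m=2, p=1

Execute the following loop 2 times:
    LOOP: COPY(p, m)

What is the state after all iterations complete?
m=2, p=2

Iteration trace:
Start: m=2, p=1
After iteration 1: m=2, p=2
After iteration 2: m=2, p=2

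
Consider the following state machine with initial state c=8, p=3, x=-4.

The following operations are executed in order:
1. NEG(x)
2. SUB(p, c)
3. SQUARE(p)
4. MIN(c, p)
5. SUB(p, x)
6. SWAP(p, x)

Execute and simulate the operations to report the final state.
{c: 8, p: 4, x: 21}

Step-by-step execution:
Initial: c=8, p=3, x=-4
After step 1 (NEG(x)): c=8, p=3, x=4
After step 2 (SUB(p, c)): c=8, p=-5, x=4
After step 3 (SQUARE(p)): c=8, p=25, x=4
After step 4 (MIN(c, p)): c=8, p=25, x=4
After step 5 (SUB(p, x)): c=8, p=21, x=4
After step 6 (SWAP(p, x)): c=8, p=4, x=21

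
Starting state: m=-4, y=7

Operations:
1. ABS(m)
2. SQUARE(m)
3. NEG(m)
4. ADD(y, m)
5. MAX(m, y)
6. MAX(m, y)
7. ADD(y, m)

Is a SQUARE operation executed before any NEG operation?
Yes

First SQUARE: step 2
First NEG: step 3
Since 2 < 3, SQUARE comes first.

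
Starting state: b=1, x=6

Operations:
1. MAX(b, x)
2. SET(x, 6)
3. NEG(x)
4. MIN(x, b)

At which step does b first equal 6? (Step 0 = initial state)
Step 1

Tracing b:
Initial: b = 1
After step 1: b = 6 ← first occurrence
After step 2: b = 6
After step 3: b = 6
After step 4: b = 6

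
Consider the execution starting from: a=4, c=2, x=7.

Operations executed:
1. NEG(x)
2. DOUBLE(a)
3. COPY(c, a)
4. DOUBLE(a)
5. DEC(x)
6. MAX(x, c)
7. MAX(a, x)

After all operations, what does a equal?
a = 16

Tracing execution:
Step 1: NEG(x) → a = 4
Step 2: DOUBLE(a) → a = 8
Step 3: COPY(c, a) → a = 8
Step 4: DOUBLE(a) → a = 16
Step 5: DEC(x) → a = 16
Step 6: MAX(x, c) → a = 16
Step 7: MAX(a, x) → a = 16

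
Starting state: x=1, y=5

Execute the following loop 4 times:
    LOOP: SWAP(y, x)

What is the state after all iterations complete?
x=1, y=5

Iteration trace:
Start: x=1, y=5
After iteration 1: x=5, y=1
After iteration 2: x=1, y=5
After iteration 3: x=5, y=1
After iteration 4: x=1, y=5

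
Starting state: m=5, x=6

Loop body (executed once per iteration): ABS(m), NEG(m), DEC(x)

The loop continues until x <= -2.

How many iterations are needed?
8

Tracing iterations:
Initial: m=5, x=6
After iteration 1: m=-5, x=5
After iteration 2: m=-5, x=4
After iteration 3: m=-5, x=3
After iteration 4: m=-5, x=2
After iteration 5: m=-5, x=1
After iteration 6: m=-5, x=0
After iteration 7: m=-5, x=-1
After iteration 8: m=-5, x=-2
x <= -2 now holds, so the loop exits after 8 iterations.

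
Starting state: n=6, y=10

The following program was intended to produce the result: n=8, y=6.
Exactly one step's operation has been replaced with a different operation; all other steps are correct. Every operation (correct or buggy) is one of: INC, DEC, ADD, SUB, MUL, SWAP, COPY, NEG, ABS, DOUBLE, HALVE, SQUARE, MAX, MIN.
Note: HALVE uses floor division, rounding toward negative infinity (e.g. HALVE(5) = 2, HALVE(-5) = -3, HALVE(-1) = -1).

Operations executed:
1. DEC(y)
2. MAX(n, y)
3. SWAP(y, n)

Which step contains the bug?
Step 2

Trace with buggy code:
Initial: n=6, y=10
After step 1: n=6, y=9
After step 2: n=9, y=9
After step 3: n=9, y=9
Actual final n=9, y=9 ≠ expected n=8, y=6.
Step 2 is the only position where a single-operation replacement can produce the expected result.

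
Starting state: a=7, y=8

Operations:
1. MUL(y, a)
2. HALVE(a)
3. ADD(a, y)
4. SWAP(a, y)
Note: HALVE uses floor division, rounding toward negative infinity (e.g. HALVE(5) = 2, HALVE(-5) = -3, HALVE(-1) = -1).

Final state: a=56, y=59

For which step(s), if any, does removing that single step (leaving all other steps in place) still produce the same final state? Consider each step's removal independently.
None - removing any single step changes the final result

Testing removal of each single step:
Without step 1: final = a=8, y=11 (different)
Without step 2: final = a=56, y=63 (different)
Without step 3: final = a=56, y=3 (different)
Without step 4: final = a=59, y=56 (different)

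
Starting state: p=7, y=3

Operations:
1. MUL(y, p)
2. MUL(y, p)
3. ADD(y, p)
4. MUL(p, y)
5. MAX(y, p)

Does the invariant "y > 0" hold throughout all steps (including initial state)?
Yes

The invariant holds at every step.

State at each step:
Initial: p=7, y=3
After step 1: p=7, y=21
After step 2: p=7, y=147
After step 3: p=7, y=154
After step 4: p=1078, y=154
After step 5: p=1078, y=1078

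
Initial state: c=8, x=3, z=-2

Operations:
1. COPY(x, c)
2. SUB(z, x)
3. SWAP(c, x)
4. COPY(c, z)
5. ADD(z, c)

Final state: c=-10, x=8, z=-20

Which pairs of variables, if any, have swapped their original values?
None

Comparing initial and final values:
c: 8 → -10
z: -2 → -20
x: 3 → 8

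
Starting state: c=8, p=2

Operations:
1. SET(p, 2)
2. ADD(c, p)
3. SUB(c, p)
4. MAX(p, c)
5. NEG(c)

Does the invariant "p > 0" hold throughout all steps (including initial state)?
Yes

The invariant holds at every step.

State at each step:
Initial: c=8, p=2
After step 1: c=8, p=2
After step 2: c=10, p=2
After step 3: c=8, p=2
After step 4: c=8, p=8
After step 5: c=-8, p=8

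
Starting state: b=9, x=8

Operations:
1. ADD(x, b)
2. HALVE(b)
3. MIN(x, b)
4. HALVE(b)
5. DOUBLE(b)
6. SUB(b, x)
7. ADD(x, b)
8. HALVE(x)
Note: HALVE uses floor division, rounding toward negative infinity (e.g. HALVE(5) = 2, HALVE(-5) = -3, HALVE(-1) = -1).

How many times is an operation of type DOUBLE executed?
1

Counting DOUBLE operations:
Step 5: DOUBLE(b) ← DOUBLE
Total: 1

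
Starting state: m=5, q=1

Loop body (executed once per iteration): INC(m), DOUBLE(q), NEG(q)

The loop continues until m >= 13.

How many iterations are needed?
8

Tracing iterations:
Initial: m=5, q=1
After iteration 1: m=6, q=-2
After iteration 2: m=7, q=4
After iteration 3: m=8, q=-8
After iteration 4: m=9, q=16
After iteration 5: m=10, q=-32
After iteration 6: m=11, q=64
After iteration 7: m=12, q=-128
After iteration 8: m=13, q=256
m >= 13 now holds, so the loop exits after 8 iterations.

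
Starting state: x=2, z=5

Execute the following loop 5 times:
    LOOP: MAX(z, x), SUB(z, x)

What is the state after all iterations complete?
x=2, z=0

Iteration trace:
Start: x=2, z=5
After iteration 1: x=2, z=3
After iteration 2: x=2, z=1
After iteration 3: x=2, z=0
After iteration 4: x=2, z=0
After iteration 5: x=2, z=0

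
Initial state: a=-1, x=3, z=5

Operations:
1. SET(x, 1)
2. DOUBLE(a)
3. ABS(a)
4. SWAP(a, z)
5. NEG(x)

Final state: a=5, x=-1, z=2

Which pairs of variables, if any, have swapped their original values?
None

Comparing initial and final values:
x: 3 → -1
z: 5 → 2
a: -1 → 5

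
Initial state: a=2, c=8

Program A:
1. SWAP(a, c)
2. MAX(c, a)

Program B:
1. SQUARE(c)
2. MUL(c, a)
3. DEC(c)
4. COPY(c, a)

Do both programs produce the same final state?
No

Program A final state: a=8, c=8
Program B final state: a=2, c=2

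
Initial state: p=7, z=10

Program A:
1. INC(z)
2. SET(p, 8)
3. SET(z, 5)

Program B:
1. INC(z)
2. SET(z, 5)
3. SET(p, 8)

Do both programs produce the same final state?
Yes

Program A final state: p=8, z=5
Program B final state: p=8, z=5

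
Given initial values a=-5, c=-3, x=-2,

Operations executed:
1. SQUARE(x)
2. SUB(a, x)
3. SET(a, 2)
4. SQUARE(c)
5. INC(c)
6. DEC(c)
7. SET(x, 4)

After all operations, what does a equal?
a = 2

Tracing execution:
Step 1: SQUARE(x) → a = -5
Step 2: SUB(a, x) → a = -9
Step 3: SET(a, 2) → a = 2
Step 4: SQUARE(c) → a = 2
Step 5: INC(c) → a = 2
Step 6: DEC(c) → a = 2
Step 7: SET(x, 4) → a = 2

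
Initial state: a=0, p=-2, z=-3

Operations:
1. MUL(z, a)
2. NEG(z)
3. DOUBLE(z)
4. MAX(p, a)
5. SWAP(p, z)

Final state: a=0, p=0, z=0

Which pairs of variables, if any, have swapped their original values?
None

Comparing initial and final values:
z: -3 → 0
p: -2 → 0
a: 0 → 0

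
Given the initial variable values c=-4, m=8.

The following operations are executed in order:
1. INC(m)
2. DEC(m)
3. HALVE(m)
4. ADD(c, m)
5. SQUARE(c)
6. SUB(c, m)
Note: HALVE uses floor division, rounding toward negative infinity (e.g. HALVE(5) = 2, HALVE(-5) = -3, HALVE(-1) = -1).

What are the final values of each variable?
{c: -4, m: 4}

Step-by-step execution:
Initial: c=-4, m=8
After step 1 (INC(m)): c=-4, m=9
After step 2 (DEC(m)): c=-4, m=8
After step 3 (HALVE(m)): c=-4, m=4
After step 4 (ADD(c, m)): c=0, m=4
After step 5 (SQUARE(c)): c=0, m=4
After step 6 (SUB(c, m)): c=-4, m=4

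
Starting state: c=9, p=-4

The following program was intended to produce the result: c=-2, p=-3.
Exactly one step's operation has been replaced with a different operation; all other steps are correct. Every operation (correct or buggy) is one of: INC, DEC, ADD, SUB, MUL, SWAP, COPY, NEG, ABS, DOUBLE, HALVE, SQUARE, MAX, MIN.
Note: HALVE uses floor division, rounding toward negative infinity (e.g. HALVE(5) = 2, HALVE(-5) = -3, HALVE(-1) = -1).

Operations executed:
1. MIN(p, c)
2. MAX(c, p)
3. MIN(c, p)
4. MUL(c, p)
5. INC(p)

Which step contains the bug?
Step 4

Trace with buggy code:
Initial: c=9, p=-4
After step 1: c=9, p=-4
After step 2: c=9, p=-4
After step 3: c=-4, p=-4
After step 4: c=16, p=-4
After step 5: c=16, p=-3
Actual final c=16, p=-3 ≠ expected c=-2, p=-3.
Step 4 is the only position where a single-operation replacement can produce the expected result.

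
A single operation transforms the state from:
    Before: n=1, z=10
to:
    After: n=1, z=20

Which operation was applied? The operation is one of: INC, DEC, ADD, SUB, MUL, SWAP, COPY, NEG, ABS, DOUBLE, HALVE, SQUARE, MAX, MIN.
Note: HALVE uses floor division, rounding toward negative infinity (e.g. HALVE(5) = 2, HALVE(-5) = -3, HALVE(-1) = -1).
DOUBLE(z)

Analyzing the change:
Before: n=1, z=10
After: n=1, z=20
Variable z changed from 10 to 20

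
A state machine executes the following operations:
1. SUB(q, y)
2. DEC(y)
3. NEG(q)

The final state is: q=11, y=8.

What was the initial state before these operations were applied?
q=-2, y=9

Working backwards:
Final state: q=11, y=8
Before step 3 (NEG(q)): q=-11, y=8
Before step 2 (DEC(y)): q=-11, y=9
Before step 1 (SUB(q, y)): q=-2, y=9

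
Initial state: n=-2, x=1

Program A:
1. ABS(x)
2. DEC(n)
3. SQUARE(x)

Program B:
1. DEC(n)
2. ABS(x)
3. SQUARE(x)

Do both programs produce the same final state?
Yes

Program A final state: n=-3, x=1
Program B final state: n=-3, x=1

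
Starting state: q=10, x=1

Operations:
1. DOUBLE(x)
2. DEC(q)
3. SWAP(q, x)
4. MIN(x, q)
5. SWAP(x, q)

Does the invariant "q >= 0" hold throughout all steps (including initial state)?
Yes

The invariant holds at every step.

State at each step:
Initial: q=10, x=1
After step 1: q=10, x=2
After step 2: q=9, x=2
After step 3: q=2, x=9
After step 4: q=2, x=2
After step 5: q=2, x=2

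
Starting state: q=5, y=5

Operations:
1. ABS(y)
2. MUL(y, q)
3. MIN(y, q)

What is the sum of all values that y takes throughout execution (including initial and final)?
40

Values of y at each step:
Initial: y = 5
After step 1: y = 5
After step 2: y = 25
After step 3: y = 5
Sum = 5 + 5 + 25 + 5 = 40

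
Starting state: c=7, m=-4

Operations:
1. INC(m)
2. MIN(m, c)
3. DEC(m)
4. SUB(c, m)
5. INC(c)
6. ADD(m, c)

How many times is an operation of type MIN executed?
1

Counting MIN operations:
Step 2: MIN(m, c) ← MIN
Total: 1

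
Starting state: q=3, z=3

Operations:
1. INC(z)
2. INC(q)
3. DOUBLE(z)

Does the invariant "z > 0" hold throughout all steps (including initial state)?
Yes

The invariant holds at every step.

State at each step:
Initial: q=3, z=3
After step 1: q=3, z=4
After step 2: q=4, z=4
After step 3: q=4, z=8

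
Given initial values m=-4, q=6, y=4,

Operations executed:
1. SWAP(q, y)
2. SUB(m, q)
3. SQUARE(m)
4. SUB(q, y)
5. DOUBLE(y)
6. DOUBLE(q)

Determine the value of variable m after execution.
m = 64

Tracing execution:
Step 1: SWAP(q, y) → m = -4
Step 2: SUB(m, q) → m = -8
Step 3: SQUARE(m) → m = 64
Step 4: SUB(q, y) → m = 64
Step 5: DOUBLE(y) → m = 64
Step 6: DOUBLE(q) → m = 64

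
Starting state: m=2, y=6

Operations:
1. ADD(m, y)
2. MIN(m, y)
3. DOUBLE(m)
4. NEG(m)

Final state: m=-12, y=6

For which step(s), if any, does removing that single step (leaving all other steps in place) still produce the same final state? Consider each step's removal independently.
None - removing any single step changes the final result

Testing removal of each single step:
Without step 1: final = m=-4, y=6 (different)
Without step 2: final = m=-16, y=6 (different)
Without step 3: final = m=-6, y=6 (different)
Without step 4: final = m=12, y=6 (different)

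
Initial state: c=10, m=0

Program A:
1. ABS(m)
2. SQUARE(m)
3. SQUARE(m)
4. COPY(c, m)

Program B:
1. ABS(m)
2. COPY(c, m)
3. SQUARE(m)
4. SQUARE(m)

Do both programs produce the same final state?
Yes

Program A final state: c=0, m=0
Program B final state: c=0, m=0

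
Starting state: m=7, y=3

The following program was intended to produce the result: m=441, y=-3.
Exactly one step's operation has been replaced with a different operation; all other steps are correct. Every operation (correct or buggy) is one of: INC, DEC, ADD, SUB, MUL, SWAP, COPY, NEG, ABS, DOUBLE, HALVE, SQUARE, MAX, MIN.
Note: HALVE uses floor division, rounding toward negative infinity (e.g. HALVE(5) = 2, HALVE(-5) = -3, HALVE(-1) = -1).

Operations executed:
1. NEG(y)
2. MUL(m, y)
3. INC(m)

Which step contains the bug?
Step 3

Trace with buggy code:
Initial: m=7, y=3
After step 1: m=7, y=-3
After step 2: m=-21, y=-3
After step 3: m=-20, y=-3
Actual final m=-20, y=-3 ≠ expected m=441, y=-3.
Step 3 is the only position where a single-operation replacement can produce the expected result.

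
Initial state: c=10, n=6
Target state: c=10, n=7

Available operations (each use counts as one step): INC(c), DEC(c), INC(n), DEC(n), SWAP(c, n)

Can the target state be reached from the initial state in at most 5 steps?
Yes

Path (1 step): INC(n)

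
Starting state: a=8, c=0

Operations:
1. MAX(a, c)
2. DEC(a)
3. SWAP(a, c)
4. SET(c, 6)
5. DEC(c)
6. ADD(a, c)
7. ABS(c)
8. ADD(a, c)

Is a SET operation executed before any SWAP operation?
No

First SET: step 4
First SWAP: step 3
Since 4 > 3, SWAP comes first.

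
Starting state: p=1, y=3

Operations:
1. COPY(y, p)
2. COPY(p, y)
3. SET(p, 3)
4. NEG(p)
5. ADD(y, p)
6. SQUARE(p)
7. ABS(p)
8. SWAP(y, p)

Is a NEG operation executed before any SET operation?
No

First NEG: step 4
First SET: step 3
Since 4 > 3, SET comes first.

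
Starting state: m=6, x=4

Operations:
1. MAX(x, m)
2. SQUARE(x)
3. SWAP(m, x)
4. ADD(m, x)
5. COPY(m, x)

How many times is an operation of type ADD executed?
1

Counting ADD operations:
Step 4: ADD(m, x) ← ADD
Total: 1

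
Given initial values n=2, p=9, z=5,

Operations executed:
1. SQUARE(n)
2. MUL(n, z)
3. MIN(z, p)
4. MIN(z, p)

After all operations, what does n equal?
n = 20

Tracing execution:
Step 1: SQUARE(n) → n = 4
Step 2: MUL(n, z) → n = 20
Step 3: MIN(z, p) → n = 20
Step 4: MIN(z, p) → n = 20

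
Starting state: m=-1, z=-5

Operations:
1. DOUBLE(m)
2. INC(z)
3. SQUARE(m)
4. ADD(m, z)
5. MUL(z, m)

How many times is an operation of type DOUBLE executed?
1

Counting DOUBLE operations:
Step 1: DOUBLE(m) ← DOUBLE
Total: 1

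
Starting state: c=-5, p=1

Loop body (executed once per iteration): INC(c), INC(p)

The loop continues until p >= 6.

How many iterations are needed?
5

Tracing iterations:
Initial: c=-5, p=1
After iteration 1: c=-4, p=2
After iteration 2: c=-3, p=3
After iteration 3: c=-2, p=4
After iteration 4: c=-1, p=5
After iteration 5: c=0, p=6
p >= 6 now holds, so the loop exits after 5 iterations.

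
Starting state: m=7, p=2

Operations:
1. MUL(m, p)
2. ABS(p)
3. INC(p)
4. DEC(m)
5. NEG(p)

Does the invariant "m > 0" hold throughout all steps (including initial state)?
Yes

The invariant holds at every step.

State at each step:
Initial: m=7, p=2
After step 1: m=14, p=2
After step 2: m=14, p=2
After step 3: m=14, p=3
After step 4: m=13, p=3
After step 5: m=13, p=-3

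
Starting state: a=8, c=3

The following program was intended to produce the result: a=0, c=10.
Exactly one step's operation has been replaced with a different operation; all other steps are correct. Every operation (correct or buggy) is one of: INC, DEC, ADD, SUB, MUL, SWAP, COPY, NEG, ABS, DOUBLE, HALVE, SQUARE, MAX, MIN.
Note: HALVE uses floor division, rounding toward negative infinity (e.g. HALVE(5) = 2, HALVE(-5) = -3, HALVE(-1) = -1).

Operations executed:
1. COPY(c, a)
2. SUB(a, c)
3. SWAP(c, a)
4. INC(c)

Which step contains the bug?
Step 3

Trace with buggy code:
Initial: a=8, c=3
After step 1: a=8, c=8
After step 2: a=0, c=8
After step 3: a=8, c=0
After step 4: a=8, c=1
Actual final a=8, c=1 ≠ expected a=0, c=10.
Step 3 is the only position where a single-operation replacement can produce the expected result.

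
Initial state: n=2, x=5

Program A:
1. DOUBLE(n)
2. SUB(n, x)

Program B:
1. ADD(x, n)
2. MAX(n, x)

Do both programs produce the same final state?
No

Program A final state: n=-1, x=5
Program B final state: n=7, x=7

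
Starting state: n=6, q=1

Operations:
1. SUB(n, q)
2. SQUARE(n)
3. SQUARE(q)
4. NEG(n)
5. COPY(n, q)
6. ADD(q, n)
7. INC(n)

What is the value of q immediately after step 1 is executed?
q = 1

Tracing q through execution:
Initial: q = 1
After step 1 (SUB(n, q)): q = 1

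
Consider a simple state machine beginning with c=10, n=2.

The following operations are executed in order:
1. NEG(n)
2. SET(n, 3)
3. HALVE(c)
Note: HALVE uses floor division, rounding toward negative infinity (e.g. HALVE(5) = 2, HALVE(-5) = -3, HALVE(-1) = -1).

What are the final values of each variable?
{c: 5, n: 3}

Step-by-step execution:
Initial: c=10, n=2
After step 1 (NEG(n)): c=10, n=-2
After step 2 (SET(n, 3)): c=10, n=3
After step 3 (HALVE(c)): c=5, n=3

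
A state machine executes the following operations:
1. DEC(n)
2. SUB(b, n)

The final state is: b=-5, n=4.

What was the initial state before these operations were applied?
b=-1, n=5

Working backwards:
Final state: b=-5, n=4
Before step 2 (SUB(b, n)): b=-1, n=4
Before step 1 (DEC(n)): b=-1, n=5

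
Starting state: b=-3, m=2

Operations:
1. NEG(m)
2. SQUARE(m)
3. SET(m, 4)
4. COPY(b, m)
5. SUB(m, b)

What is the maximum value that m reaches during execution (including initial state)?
4

Values of m at each step:
Initial: m = 2
After step 1: m = -2
After step 2: m = 4 ← maximum
After step 3: m = 4
After step 4: m = 4
After step 5: m = 0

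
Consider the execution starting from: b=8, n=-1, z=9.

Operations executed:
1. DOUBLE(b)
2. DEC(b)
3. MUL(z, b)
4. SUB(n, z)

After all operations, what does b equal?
b = 15

Tracing execution:
Step 1: DOUBLE(b) → b = 16
Step 2: DEC(b) → b = 15
Step 3: MUL(z, b) → b = 15
Step 4: SUB(n, z) → b = 15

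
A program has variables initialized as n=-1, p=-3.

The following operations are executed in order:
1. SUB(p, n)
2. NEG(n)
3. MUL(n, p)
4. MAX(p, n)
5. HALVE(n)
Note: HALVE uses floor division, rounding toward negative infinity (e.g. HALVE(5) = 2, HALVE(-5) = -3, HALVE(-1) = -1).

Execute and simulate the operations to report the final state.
{n: -1, p: -2}

Step-by-step execution:
Initial: n=-1, p=-3
After step 1 (SUB(p, n)): n=-1, p=-2
After step 2 (NEG(n)): n=1, p=-2
After step 3 (MUL(n, p)): n=-2, p=-2
After step 4 (MAX(p, n)): n=-2, p=-2
After step 5 (HALVE(n)): n=-1, p=-2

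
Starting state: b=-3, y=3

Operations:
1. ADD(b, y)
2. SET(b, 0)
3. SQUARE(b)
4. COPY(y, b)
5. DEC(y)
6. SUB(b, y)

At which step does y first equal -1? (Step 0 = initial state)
Step 5

Tracing y:
Initial: y = 3
After step 1: y = 3
After step 2: y = 3
After step 3: y = 3
After step 4: y = 0
After step 5: y = -1 ← first occurrence
After step 6: y = -1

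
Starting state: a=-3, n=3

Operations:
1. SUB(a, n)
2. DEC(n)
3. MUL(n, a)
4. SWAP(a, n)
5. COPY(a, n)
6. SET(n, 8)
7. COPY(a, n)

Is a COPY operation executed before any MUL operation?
No

First COPY: step 5
First MUL: step 3
Since 5 > 3, MUL comes first.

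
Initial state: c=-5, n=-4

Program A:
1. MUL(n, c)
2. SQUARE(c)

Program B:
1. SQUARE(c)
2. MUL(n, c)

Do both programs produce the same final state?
No

Program A final state: c=25, n=20
Program B final state: c=25, n=-100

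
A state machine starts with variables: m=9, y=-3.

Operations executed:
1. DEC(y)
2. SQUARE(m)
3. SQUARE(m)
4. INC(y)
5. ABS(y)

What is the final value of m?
m = 6561

Tracing execution:
Step 1: DEC(y) → m = 9
Step 2: SQUARE(m) → m = 81
Step 3: SQUARE(m) → m = 6561
Step 4: INC(y) → m = 6561
Step 5: ABS(y) → m = 6561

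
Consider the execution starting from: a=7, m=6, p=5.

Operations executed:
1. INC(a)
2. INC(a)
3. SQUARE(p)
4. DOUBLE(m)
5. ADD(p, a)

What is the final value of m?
m = 12

Tracing execution:
Step 1: INC(a) → m = 6
Step 2: INC(a) → m = 6
Step 3: SQUARE(p) → m = 6
Step 4: DOUBLE(m) → m = 12
Step 5: ADD(p, a) → m = 12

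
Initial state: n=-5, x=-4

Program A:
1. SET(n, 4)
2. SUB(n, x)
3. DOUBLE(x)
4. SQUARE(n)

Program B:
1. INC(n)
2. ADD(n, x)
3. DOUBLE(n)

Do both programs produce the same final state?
No

Program A final state: n=64, x=-8
Program B final state: n=-16, x=-4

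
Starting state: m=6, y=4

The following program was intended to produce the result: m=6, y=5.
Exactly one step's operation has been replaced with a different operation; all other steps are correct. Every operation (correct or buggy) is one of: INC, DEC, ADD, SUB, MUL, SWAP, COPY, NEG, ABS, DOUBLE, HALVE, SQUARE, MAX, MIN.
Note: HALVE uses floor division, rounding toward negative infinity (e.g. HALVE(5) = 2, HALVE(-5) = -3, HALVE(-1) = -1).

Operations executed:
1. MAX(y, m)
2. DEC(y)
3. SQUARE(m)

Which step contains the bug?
Step 3

Trace with buggy code:
Initial: m=6, y=4
After step 1: m=6, y=6
After step 2: m=6, y=5
After step 3: m=36, y=5
Actual final m=36, y=5 ≠ expected m=6, y=5.
Step 3 is the only position where a single-operation replacement can produce the expected result.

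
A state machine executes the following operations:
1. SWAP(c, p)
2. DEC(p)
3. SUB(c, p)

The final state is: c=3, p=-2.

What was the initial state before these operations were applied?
c=-1, p=1

Working backwards:
Final state: c=3, p=-2
Before step 3 (SUB(c, p)): c=1, p=-2
Before step 2 (DEC(p)): c=1, p=-1
Before step 1 (SWAP(c, p)): c=-1, p=1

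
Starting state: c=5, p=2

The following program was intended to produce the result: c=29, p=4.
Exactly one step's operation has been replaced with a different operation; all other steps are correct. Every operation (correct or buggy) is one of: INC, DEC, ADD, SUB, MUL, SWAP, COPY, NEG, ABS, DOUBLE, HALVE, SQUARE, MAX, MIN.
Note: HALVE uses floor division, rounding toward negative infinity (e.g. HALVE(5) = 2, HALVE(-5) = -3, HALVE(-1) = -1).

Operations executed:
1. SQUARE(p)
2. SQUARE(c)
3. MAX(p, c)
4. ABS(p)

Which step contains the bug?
Step 3

Trace with buggy code:
Initial: c=5, p=2
After step 1: c=5, p=4
After step 2: c=25, p=4
After step 3: c=25, p=25
After step 4: c=25, p=25
Actual final c=25, p=25 ≠ expected c=29, p=4.
Step 3 is the only position where a single-operation replacement can produce the expected result.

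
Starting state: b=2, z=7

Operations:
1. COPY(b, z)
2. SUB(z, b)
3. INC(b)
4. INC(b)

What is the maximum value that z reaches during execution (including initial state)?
7

Values of z at each step:
Initial: z = 7 ← maximum
After step 1: z = 7
After step 2: z = 0
After step 3: z = 0
After step 4: z = 0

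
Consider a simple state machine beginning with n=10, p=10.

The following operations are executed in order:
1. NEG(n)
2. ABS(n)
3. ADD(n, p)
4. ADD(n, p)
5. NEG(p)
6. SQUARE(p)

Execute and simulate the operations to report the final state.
{n: 30, p: 100}

Step-by-step execution:
Initial: n=10, p=10
After step 1 (NEG(n)): n=-10, p=10
After step 2 (ABS(n)): n=10, p=10
After step 3 (ADD(n, p)): n=20, p=10
After step 4 (ADD(n, p)): n=30, p=10
After step 5 (NEG(p)): n=30, p=-10
After step 6 (SQUARE(p)): n=30, p=100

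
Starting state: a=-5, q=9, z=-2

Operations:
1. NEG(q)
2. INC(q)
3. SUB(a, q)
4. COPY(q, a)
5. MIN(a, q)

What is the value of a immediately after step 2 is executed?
a = -5

Tracing a through execution:
Initial: a = -5
After step 1 (NEG(q)): a = -5
After step 2 (INC(q)): a = -5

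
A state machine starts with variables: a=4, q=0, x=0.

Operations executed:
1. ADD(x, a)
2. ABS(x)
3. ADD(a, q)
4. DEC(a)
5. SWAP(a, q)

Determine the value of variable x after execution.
x = 4

Tracing execution:
Step 1: ADD(x, a) → x = 4
Step 2: ABS(x) → x = 4
Step 3: ADD(a, q) → x = 4
Step 4: DEC(a) → x = 4
Step 5: SWAP(a, q) → x = 4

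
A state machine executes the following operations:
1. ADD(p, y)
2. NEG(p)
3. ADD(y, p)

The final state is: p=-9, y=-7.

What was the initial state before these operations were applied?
p=7, y=2

Working backwards:
Final state: p=-9, y=-7
Before step 3 (ADD(y, p)): p=-9, y=2
Before step 2 (NEG(p)): p=9, y=2
Before step 1 (ADD(p, y)): p=7, y=2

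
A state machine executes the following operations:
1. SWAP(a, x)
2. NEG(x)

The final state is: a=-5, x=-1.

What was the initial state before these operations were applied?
a=1, x=-5

Working backwards:
Final state: a=-5, x=-1
Before step 2 (NEG(x)): a=-5, x=1
Before step 1 (SWAP(a, x)): a=1, x=-5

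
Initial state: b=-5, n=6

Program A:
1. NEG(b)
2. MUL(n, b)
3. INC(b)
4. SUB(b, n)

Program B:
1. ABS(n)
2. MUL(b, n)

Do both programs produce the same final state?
No

Program A final state: b=-24, n=30
Program B final state: b=-30, n=6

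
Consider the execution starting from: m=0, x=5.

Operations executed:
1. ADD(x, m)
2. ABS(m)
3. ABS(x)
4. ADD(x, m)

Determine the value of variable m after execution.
m = 0

Tracing execution:
Step 1: ADD(x, m) → m = 0
Step 2: ABS(m) → m = 0
Step 3: ABS(x) → m = 0
Step 4: ADD(x, m) → m = 0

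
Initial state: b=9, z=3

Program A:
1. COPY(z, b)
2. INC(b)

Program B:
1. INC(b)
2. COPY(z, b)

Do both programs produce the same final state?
No

Program A final state: b=10, z=9
Program B final state: b=10, z=10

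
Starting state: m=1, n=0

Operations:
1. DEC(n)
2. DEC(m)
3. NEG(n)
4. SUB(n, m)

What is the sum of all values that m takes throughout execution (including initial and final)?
2

Values of m at each step:
Initial: m = 1
After step 1: m = 1
After step 2: m = 0
After step 3: m = 0
After step 4: m = 0
Sum = 1 + 1 + 0 + 0 + 0 = 2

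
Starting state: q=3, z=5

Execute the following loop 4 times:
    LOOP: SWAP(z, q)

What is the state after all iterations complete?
q=3, z=5

Iteration trace:
Start: q=3, z=5
After iteration 1: q=5, z=3
After iteration 2: q=3, z=5
After iteration 3: q=5, z=3
After iteration 4: q=3, z=5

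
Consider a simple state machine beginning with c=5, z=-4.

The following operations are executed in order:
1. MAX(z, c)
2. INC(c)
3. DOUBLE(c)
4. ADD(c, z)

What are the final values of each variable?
{c: 17, z: 5}

Step-by-step execution:
Initial: c=5, z=-4
After step 1 (MAX(z, c)): c=5, z=5
After step 2 (INC(c)): c=6, z=5
After step 3 (DOUBLE(c)): c=12, z=5
After step 4 (ADD(c, z)): c=17, z=5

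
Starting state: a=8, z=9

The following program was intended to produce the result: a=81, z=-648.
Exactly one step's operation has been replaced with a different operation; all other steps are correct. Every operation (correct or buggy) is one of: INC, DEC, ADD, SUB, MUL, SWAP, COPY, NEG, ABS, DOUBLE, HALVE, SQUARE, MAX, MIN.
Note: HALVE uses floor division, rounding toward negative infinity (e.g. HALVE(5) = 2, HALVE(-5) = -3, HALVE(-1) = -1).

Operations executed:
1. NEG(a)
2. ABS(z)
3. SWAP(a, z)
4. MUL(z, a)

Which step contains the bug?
Step 2

Trace with buggy code:
Initial: a=8, z=9
After step 1: a=-8, z=9
After step 2: a=-8, z=9
After step 3: a=9, z=-8
After step 4: a=9, z=-72
Actual final a=9, z=-72 ≠ expected a=81, z=-648.
Step 2 is the only position where a single-operation replacement can produce the expected result.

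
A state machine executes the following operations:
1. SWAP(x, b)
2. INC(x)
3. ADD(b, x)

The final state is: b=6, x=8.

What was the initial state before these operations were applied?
b=7, x=-2

Working backwards:
Final state: b=6, x=8
Before step 3 (ADD(b, x)): b=-2, x=8
Before step 2 (INC(x)): b=-2, x=7
Before step 1 (SWAP(x, b)): b=7, x=-2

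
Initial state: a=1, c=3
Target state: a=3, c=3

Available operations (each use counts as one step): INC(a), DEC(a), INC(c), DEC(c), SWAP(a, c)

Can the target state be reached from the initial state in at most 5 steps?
Yes

Path (2 steps): INC(a) → INC(a)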